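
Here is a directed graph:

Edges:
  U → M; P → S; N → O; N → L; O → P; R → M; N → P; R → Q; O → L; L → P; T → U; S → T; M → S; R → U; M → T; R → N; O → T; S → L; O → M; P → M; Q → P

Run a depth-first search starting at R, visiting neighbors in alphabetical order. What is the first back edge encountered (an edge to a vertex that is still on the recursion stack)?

DFS from R (visiting neighbors in alphabetical order); mark gray on enter, black on exit:
R gray
  M gray
    S gray
      L gray
        P gray
          P→M: M is gray → back edge
First back edge: P → M.

P→M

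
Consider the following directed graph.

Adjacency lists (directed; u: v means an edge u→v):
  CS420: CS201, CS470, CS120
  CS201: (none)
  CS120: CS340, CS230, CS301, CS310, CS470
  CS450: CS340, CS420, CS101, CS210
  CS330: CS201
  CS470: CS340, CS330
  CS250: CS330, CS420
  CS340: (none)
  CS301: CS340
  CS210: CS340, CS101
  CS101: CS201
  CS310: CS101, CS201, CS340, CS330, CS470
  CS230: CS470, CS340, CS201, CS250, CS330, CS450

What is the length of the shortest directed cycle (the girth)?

4

For each vertex v, BFS finds the shortest path from v back to v.
The shortest such closed walk is CS450 → CS420 → CS120 → CS230 → CS450, length 4.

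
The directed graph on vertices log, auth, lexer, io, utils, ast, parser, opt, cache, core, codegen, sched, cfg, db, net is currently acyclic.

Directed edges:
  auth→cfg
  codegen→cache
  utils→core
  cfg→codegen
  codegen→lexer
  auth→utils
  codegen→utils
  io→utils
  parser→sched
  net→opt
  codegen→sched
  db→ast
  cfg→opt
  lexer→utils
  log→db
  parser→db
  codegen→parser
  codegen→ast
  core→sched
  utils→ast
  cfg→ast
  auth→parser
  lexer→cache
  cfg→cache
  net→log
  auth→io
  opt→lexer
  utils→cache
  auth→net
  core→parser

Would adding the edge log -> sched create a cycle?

No

Adding log→sched creates a cycle iff sched can already reach log.
Explore from sched: no path reaches log. The graph stays acyclic.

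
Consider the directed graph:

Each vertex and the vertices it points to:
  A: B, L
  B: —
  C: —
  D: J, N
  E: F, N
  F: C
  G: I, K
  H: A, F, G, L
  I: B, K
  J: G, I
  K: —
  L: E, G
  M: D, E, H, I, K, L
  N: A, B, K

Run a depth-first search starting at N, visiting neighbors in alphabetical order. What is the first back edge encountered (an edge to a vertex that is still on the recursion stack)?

E->N

DFS from N (visiting neighbors in alphabetical order); mark gray on enter, black on exit:
N gray
  A gray
    B gray
    B black
    L gray
      E gray
        F gray
          C gray
          C black
        F black
        E→N: N is gray → back edge
First back edge: E → N.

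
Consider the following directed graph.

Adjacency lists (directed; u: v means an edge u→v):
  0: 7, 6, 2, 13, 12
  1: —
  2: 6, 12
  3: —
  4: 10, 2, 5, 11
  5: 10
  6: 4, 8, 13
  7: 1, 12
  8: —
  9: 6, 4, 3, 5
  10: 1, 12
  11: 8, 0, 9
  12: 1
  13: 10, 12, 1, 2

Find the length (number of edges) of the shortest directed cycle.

3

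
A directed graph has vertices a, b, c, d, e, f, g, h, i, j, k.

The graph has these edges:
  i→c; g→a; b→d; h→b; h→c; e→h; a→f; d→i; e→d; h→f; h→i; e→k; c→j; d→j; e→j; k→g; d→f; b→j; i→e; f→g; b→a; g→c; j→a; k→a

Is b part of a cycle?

b is on a cycle iff b can reach itself via ≥1 edge.
b → d → i → e → h → b — yes.

Yes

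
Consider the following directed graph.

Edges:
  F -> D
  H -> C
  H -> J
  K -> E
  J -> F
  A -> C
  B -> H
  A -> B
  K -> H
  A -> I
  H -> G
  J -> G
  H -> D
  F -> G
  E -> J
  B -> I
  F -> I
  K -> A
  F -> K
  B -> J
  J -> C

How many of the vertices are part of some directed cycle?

A vertex is on a directed cycle iff it belongs to a strongly connected component of size ≥ 2 (or has a self-loop).
The vertices on cycles are {A, B, E, F, H, J, K} — 7 in total.

7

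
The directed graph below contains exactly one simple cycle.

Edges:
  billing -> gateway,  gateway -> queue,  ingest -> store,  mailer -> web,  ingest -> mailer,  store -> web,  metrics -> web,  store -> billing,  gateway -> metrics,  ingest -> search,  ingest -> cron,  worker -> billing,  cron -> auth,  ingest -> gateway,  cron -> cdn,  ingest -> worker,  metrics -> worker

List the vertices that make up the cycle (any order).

worker, billing, gateway, metrics

DFS with gray/black marking from gateway:
gateway gray
  queue gray
  queue black
  metrics gray
    worker gray
      billing gray
        billing→gateway: gateway is gray → back edge
Back edge closes the cycle gateway → metrics → worker → billing → gateway; its vertices are {worker, billing, gateway, metrics}.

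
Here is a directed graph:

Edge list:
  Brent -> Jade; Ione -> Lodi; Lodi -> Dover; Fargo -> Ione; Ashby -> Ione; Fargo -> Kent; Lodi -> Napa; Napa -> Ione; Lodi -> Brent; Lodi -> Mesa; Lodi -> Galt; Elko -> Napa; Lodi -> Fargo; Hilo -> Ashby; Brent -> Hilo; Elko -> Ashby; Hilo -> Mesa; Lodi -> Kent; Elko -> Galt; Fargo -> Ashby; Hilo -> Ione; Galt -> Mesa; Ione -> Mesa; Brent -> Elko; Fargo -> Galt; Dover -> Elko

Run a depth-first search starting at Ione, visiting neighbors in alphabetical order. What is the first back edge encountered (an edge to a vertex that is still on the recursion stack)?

Ashby->Ione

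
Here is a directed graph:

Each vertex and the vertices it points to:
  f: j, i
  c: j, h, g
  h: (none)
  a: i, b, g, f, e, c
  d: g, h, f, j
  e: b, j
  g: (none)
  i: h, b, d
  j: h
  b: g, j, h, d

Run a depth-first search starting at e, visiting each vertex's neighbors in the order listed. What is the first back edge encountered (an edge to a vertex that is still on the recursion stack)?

DFS from e (visiting each vertex's neighbors in the order listed); mark gray on enter, black on exit:
e gray
  b gray
    g gray
    g black
    j gray
      h gray
      h black
    j black
    b→h: h black — skip
    d gray
      d→g: g black — skip
      d→h: h black — skip
      f gray
        f→j: j black — skip
        i gray
          i→h: h black — skip
          i→b: b is gray → back edge
First back edge: i → b.

i->b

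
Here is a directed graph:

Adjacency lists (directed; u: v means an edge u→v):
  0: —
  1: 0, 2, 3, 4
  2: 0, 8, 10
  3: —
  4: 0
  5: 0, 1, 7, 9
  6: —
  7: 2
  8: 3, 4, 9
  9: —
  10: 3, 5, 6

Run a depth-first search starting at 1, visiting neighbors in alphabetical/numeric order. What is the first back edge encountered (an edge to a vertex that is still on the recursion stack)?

DFS from 1 (visiting neighbors in alphabetical/numeric order); mark gray on enter, black on exit:
1 gray
  0 gray
  0 black
  2 gray
    2→0: 0 black — skip
    8 gray
      3 gray
      3 black
      4 gray
        4→0: 0 black — skip
      4 black
      9 gray
      9 black
    8 black
    10 gray
      10→3: 3 black — skip
      5 gray
        5→0: 0 black — skip
        5→1: 1 is gray → back edge
First back edge: 5 → 1.

5->1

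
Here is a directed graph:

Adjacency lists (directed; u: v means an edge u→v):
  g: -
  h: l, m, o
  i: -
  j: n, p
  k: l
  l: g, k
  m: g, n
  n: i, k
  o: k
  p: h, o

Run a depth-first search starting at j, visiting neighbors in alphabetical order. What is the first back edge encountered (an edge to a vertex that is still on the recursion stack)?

DFS from j (visiting neighbors in alphabetical order); mark gray on enter, black on exit:
j gray
  n gray
    i gray
    i black
    k gray
      l gray
        g gray
        g black
        l→k: k is gray → back edge
First back edge: l → k.

l->k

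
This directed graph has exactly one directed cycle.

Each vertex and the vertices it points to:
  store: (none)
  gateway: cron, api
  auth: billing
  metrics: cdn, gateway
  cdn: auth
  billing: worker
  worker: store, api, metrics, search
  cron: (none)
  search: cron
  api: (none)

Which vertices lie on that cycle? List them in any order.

cdn, auth, worker, billing, metrics

DFS with gray/black marking from billing:
billing gray
  worker gray
    store gray
    store black
    api gray
    api black
    metrics gray
      cdn gray
        auth gray
          auth→billing: billing is gray → back edge
Back edge closes the cycle billing → worker → metrics → cdn → auth → billing; its vertices are {cdn, auth, worker, billing, metrics}.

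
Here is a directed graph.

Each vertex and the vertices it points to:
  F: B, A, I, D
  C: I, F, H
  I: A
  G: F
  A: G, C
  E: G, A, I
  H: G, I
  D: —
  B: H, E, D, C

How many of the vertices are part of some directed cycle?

A vertex is on a directed cycle iff it belongs to a strongly connected component of size ≥ 2 (or has a self-loop).
The vertices on cycles are {A, B, C, E, F, G, H, I} — 8 in total.

8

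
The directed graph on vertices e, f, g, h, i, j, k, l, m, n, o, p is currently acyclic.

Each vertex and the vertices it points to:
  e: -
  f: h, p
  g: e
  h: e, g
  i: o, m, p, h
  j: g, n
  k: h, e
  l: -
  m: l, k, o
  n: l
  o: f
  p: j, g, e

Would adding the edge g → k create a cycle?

Adding g→k creates a cycle iff k can already reach g.
Path from k: k → h → g.
So k → … → g → k is a cycle.

Yes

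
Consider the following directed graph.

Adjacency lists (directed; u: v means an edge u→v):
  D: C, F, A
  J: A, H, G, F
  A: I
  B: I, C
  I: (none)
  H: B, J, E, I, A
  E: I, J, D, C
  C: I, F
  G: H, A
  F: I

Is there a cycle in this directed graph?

Yes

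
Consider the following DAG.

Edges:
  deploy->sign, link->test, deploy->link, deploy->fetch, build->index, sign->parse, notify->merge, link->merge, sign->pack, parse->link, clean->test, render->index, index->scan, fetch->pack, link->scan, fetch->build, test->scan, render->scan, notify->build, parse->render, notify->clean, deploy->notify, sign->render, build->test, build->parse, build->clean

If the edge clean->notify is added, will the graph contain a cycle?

Yes

Adding clean→notify creates a cycle iff notify can already reach clean.
Path from notify: notify → clean.
So notify → … → clean → notify is a cycle.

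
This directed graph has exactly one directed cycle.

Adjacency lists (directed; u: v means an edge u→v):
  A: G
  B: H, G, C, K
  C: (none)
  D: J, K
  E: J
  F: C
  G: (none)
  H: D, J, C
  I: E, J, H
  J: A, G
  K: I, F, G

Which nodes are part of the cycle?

D, H, I, K

DFS with gray/black marking from K:
K gray
  I gray
    E gray
      J gray
        A gray
          G gray
          G black
        A black
        J→G: G black — skip
      J black
    E black
    I→J: J black — skip
    H gray
      D gray
        D→J: J black — skip
        D→K: K is gray → back edge
Back edge closes the cycle K → I → H → D → K; its vertices are {D, H, I, K}.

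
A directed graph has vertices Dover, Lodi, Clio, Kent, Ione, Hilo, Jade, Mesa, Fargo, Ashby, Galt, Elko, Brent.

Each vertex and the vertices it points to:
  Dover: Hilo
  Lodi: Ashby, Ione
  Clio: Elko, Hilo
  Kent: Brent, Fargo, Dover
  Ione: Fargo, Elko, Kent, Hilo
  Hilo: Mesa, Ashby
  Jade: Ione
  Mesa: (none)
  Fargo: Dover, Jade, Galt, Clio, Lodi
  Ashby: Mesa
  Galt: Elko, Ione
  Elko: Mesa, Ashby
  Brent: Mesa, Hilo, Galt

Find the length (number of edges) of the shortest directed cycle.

3

For each vertex v, BFS finds the shortest path from v back to v.
The shortest such closed walk is Fargo → Lodi → Ione → Fargo, length 3.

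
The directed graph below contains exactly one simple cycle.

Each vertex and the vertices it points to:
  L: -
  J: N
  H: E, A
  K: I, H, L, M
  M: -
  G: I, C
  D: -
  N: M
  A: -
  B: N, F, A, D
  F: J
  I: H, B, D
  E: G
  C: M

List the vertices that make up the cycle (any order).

DFS with gray/black marking from I:
I gray
  H gray
    E gray
      G gray
        G→I: I is gray → back edge
Back edge closes the cycle I → H → E → G → I; its vertices are {E, G, H, I}.

E, G, H, I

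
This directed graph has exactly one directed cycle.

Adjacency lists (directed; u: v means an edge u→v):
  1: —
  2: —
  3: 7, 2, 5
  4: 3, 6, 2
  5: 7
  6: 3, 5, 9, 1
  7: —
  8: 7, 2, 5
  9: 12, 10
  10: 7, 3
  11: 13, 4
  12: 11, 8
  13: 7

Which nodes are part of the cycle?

DFS with gray/black marking from 4:
4 gray
  3 gray
    7 gray
    7 black
    2 gray
    2 black
    5 gray
      5→7: 7 black — skip
    5 black
  3 black
  6 gray
    6→3: 3 black — skip
    6→5: 5 black — skip
    9 gray
      12 gray
        11 gray
          13 gray
            13→7: 7 black — skip
          13 black
          11→4: 4 is gray → back edge
Back edge closes the cycle 4 → 6 → 9 → 12 → 11 → 4; its vertices are {4, 6, 9, 11, 12}.

4, 6, 9, 11, 12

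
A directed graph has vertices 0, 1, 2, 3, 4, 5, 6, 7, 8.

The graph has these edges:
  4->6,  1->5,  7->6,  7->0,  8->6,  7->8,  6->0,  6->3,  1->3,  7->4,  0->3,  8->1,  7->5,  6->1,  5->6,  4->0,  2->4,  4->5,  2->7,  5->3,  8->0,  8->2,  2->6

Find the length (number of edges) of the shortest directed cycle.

For each vertex v, BFS finds the shortest path from v back to v.
The shortest such closed walk is 2 → 7 → 8 → 2, length 3.

3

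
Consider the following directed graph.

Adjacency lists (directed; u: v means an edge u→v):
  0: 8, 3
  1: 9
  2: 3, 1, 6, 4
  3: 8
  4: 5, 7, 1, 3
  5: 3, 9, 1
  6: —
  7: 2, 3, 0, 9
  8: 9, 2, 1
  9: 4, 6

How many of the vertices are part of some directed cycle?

9

A vertex is on a directed cycle iff it belongs to a strongly connected component of size ≥ 2 (or has a self-loop).
The vertices on cycles are {0, 1, 2, 3, 4, 5, 7, 8, 9} — 9 in total.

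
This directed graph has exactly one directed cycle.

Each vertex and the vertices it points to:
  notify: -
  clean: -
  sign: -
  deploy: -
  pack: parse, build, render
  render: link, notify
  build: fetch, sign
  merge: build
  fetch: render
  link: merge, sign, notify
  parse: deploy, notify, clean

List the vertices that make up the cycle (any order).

link, build, fetch, merge, render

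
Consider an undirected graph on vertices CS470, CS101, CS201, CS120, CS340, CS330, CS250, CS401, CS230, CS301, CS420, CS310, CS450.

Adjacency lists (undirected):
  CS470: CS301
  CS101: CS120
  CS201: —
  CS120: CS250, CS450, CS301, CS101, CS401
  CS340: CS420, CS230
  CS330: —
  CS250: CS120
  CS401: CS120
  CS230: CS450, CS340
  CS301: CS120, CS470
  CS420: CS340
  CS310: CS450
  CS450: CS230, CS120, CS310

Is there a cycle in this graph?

DFS, tracking each vertex's parent; an edge to a visited non-parent vertex closes a cycle.
Start from CS470:
visit CS470 (parent –)
  visit CS301 (parent CS470)
    visit CS120 (parent CS301)
      visit CS250 (parent CS120)
        CS250–CS120: parent, skip
      visit CS450 (parent CS120)
        visit CS230 (parent CS450)
          CS230–CS450: parent, skip
          visit CS340 (parent CS230)
            visit CS420 (parent CS340)
              CS420–CS340: parent, skip
            CS340–CS230: parent, skip
        CS450–CS120: parent, skip
        visit CS310 (parent CS450)
          CS310–CS450: parent, skip
      CS120–CS301: parent, skip
      visit CS101 (parent CS120)
        CS101–CS120: parent, skip
      visit CS401 (parent CS120)
        CS401–CS120: parent, skip
    CS301–CS470: parent, skip
visit CS201 (parent –)
visit CS330 (parent –)
No non-parent visited neighbor found — the graph is a forest.

No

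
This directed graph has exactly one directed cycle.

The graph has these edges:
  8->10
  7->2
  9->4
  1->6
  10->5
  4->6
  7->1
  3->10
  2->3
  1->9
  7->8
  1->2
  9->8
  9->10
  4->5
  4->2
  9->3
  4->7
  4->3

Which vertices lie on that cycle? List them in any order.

1, 4, 7, 9

DFS with gray/black marking from 4:
4 gray
  2 gray
    3 gray
      10 gray
        5 gray
        5 black
      10 black
    3 black
  2 black
  4→5: 5 black — skip
  6 gray
  6 black
  4→3: 3 black — skip
  7 gray
    7→2: 2 black — skip
    8 gray
      8→10: 10 black — skip
    8 black
    1 gray
      1→6: 6 black — skip
      1→2: 2 black — skip
      9 gray
        9→3: 3 black — skip
        9→4: 4 is gray → back edge
Back edge closes the cycle 4 → 7 → 1 → 9 → 4; its vertices are {1, 4, 7, 9}.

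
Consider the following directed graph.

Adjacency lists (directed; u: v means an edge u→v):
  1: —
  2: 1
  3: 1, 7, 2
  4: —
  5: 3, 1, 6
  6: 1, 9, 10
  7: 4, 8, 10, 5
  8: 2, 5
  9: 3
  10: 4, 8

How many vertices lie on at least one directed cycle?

A vertex is on a directed cycle iff it belongs to a strongly connected component of size ≥ 2 (or has a self-loop).
The vertices on cycles are {3, 5, 6, 7, 8, 9, 10} — 7 in total.

7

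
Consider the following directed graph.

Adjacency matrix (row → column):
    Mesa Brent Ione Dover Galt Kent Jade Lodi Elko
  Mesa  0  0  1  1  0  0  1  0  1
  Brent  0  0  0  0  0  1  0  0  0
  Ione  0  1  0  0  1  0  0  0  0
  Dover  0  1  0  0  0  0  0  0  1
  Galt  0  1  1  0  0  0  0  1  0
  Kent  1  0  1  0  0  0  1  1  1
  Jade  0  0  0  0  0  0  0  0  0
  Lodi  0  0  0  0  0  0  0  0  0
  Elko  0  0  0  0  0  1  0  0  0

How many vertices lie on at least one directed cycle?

7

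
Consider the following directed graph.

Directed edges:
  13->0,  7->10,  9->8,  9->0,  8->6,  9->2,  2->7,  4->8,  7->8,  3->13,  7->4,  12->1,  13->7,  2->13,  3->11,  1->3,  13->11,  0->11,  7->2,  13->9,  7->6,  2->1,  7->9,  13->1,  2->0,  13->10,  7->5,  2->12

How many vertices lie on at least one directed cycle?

A vertex is on a directed cycle iff it belongs to a strongly connected component of size ≥ 2 (or has a self-loop).
The vertices on cycles are {1, 2, 3, 7, 9, 12, 13} — 7 in total.

7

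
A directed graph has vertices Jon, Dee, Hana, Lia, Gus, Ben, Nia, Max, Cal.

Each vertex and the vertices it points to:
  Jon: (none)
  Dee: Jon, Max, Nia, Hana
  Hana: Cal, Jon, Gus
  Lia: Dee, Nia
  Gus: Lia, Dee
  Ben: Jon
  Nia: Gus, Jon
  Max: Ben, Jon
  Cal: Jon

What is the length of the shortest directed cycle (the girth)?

3

For each vertex v, BFS finds the shortest path from v back to v.
The shortest such closed walk is Dee → Nia → Gus → Dee, length 3.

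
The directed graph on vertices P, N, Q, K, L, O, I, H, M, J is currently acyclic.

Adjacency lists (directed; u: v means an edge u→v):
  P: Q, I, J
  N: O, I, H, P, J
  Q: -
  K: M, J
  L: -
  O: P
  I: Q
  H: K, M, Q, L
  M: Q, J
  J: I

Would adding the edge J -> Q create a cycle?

No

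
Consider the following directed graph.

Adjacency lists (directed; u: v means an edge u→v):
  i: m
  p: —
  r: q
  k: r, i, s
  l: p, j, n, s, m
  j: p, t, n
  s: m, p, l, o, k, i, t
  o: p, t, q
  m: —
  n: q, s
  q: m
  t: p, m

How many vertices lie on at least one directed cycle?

5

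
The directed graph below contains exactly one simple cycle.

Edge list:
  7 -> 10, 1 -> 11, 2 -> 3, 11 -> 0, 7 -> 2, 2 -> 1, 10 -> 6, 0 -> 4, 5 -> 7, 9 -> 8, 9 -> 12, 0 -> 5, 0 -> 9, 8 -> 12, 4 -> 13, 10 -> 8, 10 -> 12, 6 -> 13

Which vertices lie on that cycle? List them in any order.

DFS with gray/black marking from 2:
2 gray
  1 gray
    11 gray
      0 gray
        9 gray
          8 gray
            12 gray
            12 black
          8 black
          9→12: 12 black — skip
        9 black
        4 gray
          13 gray
          13 black
        4 black
        5 gray
          7 gray
            10 gray
              6 gray
                6→13: 13 black — skip
              6 black
              10→12: 12 black — skip
              10→8: 8 black — skip
            10 black
            7→2: 2 is gray → back edge
Back edge closes the cycle 2 → 1 → 11 → 0 → 5 → 7 → 2; its vertices are {0, 1, 2, 5, 7, 11}.

0, 1, 2, 5, 7, 11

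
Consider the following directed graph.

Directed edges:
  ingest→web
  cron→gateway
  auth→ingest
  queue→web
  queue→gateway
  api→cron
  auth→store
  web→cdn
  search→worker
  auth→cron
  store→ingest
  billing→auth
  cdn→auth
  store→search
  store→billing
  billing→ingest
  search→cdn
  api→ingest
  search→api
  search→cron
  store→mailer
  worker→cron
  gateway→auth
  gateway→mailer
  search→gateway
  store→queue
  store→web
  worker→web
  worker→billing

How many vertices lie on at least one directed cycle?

12

A vertex is on a directed cycle iff it belongs to a strongly connected component of size ≥ 2 (or has a self-loop).
The vertices on cycles are {api, cdn, web, auth, cron, queue, store, ingest, search, worker, billing, gateway} — 12 in total.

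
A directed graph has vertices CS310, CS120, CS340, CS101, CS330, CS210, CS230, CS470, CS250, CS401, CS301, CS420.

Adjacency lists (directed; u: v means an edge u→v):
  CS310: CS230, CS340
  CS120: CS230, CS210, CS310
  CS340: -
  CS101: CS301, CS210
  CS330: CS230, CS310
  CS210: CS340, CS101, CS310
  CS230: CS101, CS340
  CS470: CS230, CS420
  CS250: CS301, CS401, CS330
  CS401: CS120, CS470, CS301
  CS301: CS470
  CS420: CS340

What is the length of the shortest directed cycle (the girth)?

For each vertex v, BFS finds the shortest path from v back to v.
The shortest such closed walk is CS210 → CS101 → CS210, length 2.

2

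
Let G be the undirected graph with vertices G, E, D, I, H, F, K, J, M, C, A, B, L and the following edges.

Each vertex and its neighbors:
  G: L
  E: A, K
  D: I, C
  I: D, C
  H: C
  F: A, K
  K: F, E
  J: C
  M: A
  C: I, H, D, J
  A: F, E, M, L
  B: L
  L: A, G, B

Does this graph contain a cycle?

DFS, tracking each vertex's parent; an edge to a visited non-parent vertex closes a cycle.
Start from M:
visit M (parent –)
  visit A (parent M)
    visit F (parent A)
      F–A: parent, skip
      visit K (parent F)
        K–F: parent, skip
        visit E (parent K)
          E–A: A visited and ≠ parent → cycle
Cycle: A – F – K – E – A.

Yes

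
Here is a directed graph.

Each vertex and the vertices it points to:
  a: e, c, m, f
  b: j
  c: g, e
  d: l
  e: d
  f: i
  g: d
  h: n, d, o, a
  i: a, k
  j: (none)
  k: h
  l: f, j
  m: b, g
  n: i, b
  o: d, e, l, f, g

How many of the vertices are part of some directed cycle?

13

A vertex is on a directed cycle iff it belongs to a strongly connected component of size ≥ 2 (or has a self-loop).
The vertices on cycles are {a, c, d, e, f, g, h, i, k, l, m, n, o} — 13 in total.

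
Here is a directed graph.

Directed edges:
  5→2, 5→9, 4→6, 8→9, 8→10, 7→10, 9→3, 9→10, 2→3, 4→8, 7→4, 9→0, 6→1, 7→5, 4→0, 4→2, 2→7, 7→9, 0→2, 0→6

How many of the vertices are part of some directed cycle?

7

A vertex is on a directed cycle iff it belongs to a strongly connected component of size ≥ 2 (or has a self-loop).
The vertices on cycles are {0, 2, 4, 5, 7, 8, 9} — 7 in total.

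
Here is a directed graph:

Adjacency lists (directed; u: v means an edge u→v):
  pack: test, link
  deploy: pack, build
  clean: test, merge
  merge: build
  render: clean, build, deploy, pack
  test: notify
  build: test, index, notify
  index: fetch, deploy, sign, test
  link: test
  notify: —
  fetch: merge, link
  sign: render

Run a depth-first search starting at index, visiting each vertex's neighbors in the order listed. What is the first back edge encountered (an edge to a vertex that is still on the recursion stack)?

build→index

DFS from index (visiting each vertex's neighbors in the order listed); mark gray on enter, black on exit:
index gray
  fetch gray
    merge gray
      build gray
        test gray
          notify gray
          notify black
        test black
        build→index: index is gray → back edge
First back edge: build → index.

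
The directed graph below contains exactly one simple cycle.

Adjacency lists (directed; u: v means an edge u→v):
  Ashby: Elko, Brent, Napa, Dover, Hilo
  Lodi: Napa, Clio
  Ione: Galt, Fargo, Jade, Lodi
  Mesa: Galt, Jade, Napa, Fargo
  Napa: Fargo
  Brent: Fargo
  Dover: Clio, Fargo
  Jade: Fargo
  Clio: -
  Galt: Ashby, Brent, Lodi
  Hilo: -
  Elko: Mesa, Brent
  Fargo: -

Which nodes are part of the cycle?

Elko, Galt, Mesa, Ashby

DFS with gray/black marking from Galt:
Galt gray
  Ashby gray
    Elko gray
      Mesa gray
        Mesa→Galt: Galt is gray → back edge
Back edge closes the cycle Galt → Ashby → Elko → Mesa → Galt; its vertices are {Elko, Galt, Mesa, Ashby}.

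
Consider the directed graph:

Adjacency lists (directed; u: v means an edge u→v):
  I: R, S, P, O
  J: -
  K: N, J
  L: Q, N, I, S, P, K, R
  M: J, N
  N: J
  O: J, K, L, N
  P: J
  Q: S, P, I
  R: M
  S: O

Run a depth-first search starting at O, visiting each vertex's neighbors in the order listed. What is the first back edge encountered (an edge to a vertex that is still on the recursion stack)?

S->O

DFS from O (visiting each vertex's neighbors in the order listed); mark gray on enter, black on exit:
O gray
  J gray
  J black
  K gray
    N gray
      N→J: J black — skip
    N black
    K→J: J black — skip
  K black
  L gray
    Q gray
      S gray
        S→O: O is gray → back edge
First back edge: S → O.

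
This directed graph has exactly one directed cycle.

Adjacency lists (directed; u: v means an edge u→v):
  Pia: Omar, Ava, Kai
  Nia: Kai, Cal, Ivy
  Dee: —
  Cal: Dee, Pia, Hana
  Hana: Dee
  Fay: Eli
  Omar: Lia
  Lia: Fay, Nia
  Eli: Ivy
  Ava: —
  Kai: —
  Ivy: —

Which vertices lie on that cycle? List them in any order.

Cal, Lia, Nia, Pia, Omar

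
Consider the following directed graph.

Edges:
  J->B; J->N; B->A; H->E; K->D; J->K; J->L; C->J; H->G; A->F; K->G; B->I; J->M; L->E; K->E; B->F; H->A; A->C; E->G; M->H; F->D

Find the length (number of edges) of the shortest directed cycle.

For each vertex v, BFS finds the shortest path from v back to v.
The shortest such closed walk is J → B → A → C → J, length 4.

4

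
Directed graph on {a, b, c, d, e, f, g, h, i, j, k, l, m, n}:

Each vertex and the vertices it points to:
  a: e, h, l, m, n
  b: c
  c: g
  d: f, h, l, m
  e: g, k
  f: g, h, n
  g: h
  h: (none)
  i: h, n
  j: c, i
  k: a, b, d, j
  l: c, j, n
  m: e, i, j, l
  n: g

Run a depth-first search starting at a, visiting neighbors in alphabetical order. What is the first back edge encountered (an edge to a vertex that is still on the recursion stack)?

DFS from a (visiting neighbors in alphabetical order); mark gray on enter, black on exit:
a gray
  e gray
    g gray
      h gray
      h black
    g black
    k gray
      k→a: a is gray → back edge
First back edge: k → a.

k->a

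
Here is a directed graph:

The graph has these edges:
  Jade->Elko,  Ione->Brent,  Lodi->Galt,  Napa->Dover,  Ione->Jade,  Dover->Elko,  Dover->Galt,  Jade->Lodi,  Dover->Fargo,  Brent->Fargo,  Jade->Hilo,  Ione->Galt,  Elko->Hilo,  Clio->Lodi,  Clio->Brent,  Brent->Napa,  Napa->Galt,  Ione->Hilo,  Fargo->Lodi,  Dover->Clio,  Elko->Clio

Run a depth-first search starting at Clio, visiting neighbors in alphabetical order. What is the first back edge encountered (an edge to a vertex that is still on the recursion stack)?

DFS from Clio (visiting neighbors in alphabetical order); mark gray on enter, black on exit:
Clio gray
  Brent gray
    Fargo gray
      Lodi gray
        Galt gray
        Galt black
      Lodi black
    Fargo black
    Napa gray
      Dover gray
        Dover→Clio: Clio is gray → back edge
First back edge: Dover → Clio.

Dover→Clio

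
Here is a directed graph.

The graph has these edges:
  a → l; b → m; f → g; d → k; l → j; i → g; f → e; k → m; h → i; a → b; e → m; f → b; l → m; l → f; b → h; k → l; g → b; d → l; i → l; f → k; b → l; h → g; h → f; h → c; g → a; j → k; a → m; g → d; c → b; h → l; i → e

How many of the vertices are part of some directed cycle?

A vertex is on a directed cycle iff it belongs to a strongly connected component of size ≥ 2 (or has a self-loop).
The vertices on cycles are {a, b, c, d, f, g, h, i, j, k, l} — 11 in total.

11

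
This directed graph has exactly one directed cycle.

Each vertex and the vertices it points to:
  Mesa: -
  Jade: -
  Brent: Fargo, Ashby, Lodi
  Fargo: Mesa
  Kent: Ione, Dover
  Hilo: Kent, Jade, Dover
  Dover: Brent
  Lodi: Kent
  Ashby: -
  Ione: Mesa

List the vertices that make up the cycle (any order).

Kent, Lodi, Brent, Dover

DFS with gray/black marking from Kent:
Kent gray
  Ione gray
    Mesa gray
    Mesa black
  Ione black
  Dover gray
    Brent gray
      Fargo gray
        Fargo→Mesa: Mesa black — skip
      Fargo black
      Ashby gray
      Ashby black
      Lodi gray
        Lodi→Kent: Kent is gray → back edge
Back edge closes the cycle Kent → Dover → Brent → Lodi → Kent; its vertices are {Kent, Lodi, Brent, Dover}.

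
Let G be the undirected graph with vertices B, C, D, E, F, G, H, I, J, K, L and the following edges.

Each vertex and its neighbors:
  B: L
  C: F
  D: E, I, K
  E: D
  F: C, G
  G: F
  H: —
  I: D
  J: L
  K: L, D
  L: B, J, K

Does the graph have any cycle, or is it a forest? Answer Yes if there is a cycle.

No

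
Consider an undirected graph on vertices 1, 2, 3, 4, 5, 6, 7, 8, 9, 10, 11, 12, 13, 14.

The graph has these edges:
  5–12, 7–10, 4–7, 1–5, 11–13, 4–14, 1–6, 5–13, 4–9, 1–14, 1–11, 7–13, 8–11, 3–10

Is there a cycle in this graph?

Yes

DFS, tracking each vertex's parent; an edge to a visited non-parent vertex closes a cycle.
Start from 8:
visit 8 (parent –)
  visit 11 (parent 8)
    visit 13 (parent 11)
      visit 7 (parent 13)
        7–13: parent, skip
        visit 4 (parent 7)
          visit 9 (parent 4)
            9–4: parent, skip
          visit 14 (parent 4)
            visit 1 (parent 14)
              1–14: parent, skip
              visit 5 (parent 1)
                5–1: parent, skip
                visit 12 (parent 5)
                  12–5: parent, skip
                5–13: 13 visited and ≠ parent → cycle
Cycle: 13 – 7 – 4 – 14 – 1 – 5 – 13.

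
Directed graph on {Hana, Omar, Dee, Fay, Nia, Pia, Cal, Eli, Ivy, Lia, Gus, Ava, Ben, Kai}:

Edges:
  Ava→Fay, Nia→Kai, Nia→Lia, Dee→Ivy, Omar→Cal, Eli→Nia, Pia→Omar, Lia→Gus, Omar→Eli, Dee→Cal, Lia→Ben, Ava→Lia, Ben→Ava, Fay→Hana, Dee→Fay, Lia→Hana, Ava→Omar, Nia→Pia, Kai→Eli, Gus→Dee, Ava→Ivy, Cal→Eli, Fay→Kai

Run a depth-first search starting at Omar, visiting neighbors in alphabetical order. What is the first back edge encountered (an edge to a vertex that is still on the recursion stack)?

Kai->Eli

DFS from Omar (visiting neighbors in alphabetical order); mark gray on enter, black on exit:
Omar gray
  Cal gray
    Eli gray
      Nia gray
        Kai gray
          Kai→Eli: Eli is gray → back edge
First back edge: Kai → Eli.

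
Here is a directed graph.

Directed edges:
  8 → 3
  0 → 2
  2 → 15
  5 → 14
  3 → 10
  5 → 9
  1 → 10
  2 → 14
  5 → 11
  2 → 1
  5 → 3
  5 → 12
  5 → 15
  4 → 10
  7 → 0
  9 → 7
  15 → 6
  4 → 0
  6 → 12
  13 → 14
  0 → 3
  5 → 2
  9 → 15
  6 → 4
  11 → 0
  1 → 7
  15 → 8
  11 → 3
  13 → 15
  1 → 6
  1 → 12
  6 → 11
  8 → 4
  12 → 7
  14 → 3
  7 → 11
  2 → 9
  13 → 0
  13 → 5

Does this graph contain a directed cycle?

DFS with white/gray/black marking, starting from 9:
9 gray
  15 gray
    8 gray
      3 gray
        10 gray
        10 black
      3 black
      4 gray
        0 gray
          0→3: 3 black — skip
          2 gray
            14 gray
              14→3: 3 black — skip
            14 black
            2→15: 15 is gray → back edge
Back edge found, so a cycle exists: 15 → 8 → 4 → 0 → 2 → 15.

Yes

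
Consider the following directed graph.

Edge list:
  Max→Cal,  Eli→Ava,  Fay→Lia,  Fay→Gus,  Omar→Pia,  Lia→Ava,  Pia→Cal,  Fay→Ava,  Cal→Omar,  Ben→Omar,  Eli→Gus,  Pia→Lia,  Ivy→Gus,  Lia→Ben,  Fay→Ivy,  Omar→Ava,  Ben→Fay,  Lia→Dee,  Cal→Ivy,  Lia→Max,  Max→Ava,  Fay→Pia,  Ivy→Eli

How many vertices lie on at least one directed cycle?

7

A vertex is on a directed cycle iff it belongs to a strongly connected component of size ≥ 2 (or has a self-loop).
The vertices on cycles are {Ben, Cal, Fay, Lia, Max, Pia, Omar} — 7 in total.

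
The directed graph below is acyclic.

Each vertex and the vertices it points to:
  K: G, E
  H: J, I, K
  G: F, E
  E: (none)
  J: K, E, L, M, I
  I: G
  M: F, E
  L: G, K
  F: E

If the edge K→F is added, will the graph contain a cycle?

Adding K→F creates a cycle iff F can already reach K.
Explore from F: no path reaches K. The graph stays acyclic.

No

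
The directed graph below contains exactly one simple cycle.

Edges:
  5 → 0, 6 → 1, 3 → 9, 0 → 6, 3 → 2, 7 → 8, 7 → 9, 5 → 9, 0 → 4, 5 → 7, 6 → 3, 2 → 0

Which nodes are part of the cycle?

0, 2, 3, 6

DFS with gray/black marking from 0:
0 gray
  6 gray
    3 gray
      9 gray
      9 black
      2 gray
        2→0: 0 is gray → back edge
Back edge closes the cycle 0 → 6 → 3 → 2 → 0; its vertices are {0, 2, 3, 6}.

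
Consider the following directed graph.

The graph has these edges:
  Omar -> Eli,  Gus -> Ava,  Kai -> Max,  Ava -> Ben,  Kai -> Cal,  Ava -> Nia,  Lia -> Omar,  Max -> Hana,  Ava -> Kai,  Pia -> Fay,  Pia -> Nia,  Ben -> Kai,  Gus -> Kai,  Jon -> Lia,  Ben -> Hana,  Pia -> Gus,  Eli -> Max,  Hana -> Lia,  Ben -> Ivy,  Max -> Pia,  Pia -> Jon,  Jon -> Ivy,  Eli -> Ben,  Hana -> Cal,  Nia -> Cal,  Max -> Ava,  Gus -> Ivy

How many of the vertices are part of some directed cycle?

11

A vertex is on a directed cycle iff it belongs to a strongly connected component of size ≥ 2 (or has a self-loop).
The vertices on cycles are {Ava, Ben, Eli, Gus, Jon, Kai, Lia, Max, Pia, Hana, Omar} — 11 in total.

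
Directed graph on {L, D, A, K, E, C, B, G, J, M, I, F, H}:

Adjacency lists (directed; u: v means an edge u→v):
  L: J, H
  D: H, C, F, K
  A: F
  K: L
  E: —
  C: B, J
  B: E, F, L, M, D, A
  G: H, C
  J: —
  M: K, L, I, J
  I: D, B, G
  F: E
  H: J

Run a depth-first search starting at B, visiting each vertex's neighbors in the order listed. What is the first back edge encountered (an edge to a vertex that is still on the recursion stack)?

DFS from B (visiting each vertex's neighbors in the order listed); mark gray on enter, black on exit:
B gray
  E gray
  E black
  F gray
    F→E: E black — skip
  F black
  L gray
    J gray
    J black
    H gray
      H→J: J black — skip
    H black
  L black
  M gray
    K gray
      K→L: L black — skip
    K black
    M→L: L black — skip
    I gray
      D gray
        D→H: H black — skip
        C gray
          C→B: B is gray → back edge
First back edge: C → B.

C→B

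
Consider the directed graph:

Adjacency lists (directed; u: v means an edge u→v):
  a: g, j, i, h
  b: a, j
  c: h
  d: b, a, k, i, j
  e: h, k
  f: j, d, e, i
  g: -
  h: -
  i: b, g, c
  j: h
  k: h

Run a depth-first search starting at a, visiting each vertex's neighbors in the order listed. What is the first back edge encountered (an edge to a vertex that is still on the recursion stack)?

b->a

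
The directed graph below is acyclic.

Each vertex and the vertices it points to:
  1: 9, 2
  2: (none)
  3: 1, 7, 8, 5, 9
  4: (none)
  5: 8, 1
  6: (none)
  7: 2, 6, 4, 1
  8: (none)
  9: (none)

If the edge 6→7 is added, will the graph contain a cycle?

Yes

Adding 6→7 creates a cycle iff 7 can already reach 6.
Path from 7: 7 → 6.
So 7 → … → 6 → 7 is a cycle.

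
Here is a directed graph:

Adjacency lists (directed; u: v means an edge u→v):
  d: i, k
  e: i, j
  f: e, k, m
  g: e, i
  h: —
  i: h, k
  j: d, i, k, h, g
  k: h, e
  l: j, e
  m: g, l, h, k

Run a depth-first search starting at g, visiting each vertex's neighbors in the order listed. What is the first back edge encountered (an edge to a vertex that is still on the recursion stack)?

DFS from g (visiting each vertex's neighbors in the order listed); mark gray on enter, black on exit:
g gray
  e gray
    i gray
      h gray
      h black
      k gray
        k→h: h black — skip
        k→e: e is gray → back edge
First back edge: k → e.

k→e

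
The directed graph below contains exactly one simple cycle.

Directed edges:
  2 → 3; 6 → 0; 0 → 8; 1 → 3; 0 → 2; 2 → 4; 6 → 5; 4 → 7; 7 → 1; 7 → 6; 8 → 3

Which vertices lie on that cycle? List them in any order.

DFS with gray/black marking from 4:
4 gray
  7 gray
    1 gray
      3 gray
      3 black
    1 black
    6 gray
      5 gray
      5 black
      0 gray
        2 gray
          2→3: 3 black — skip
          2→4: 4 is gray → back edge
Back edge closes the cycle 4 → 7 → 6 → 0 → 2 → 4; its vertices are {0, 2, 4, 6, 7}.

0, 2, 4, 6, 7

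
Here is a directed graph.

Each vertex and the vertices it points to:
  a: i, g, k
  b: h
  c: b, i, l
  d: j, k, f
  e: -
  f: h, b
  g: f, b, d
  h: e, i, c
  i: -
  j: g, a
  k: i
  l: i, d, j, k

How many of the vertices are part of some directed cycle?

9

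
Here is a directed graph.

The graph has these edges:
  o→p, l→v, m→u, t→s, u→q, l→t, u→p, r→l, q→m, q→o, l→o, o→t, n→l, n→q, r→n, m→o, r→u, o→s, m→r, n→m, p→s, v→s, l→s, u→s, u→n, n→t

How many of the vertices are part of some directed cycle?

5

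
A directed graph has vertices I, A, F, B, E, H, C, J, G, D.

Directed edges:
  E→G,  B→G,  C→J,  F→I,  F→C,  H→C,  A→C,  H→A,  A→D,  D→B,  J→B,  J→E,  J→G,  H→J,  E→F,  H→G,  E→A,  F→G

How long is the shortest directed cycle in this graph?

4

For each vertex v, BFS finds the shortest path from v back to v.
The shortest such closed walk is A → C → J → E → A, length 4.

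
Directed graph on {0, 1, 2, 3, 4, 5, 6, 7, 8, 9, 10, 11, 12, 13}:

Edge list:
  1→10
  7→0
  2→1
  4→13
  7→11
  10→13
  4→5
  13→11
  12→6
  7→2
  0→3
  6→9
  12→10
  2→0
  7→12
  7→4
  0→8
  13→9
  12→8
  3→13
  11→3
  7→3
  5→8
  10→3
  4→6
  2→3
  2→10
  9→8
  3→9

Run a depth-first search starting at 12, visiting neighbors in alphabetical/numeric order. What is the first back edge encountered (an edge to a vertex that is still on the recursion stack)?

DFS from 12 (visiting neighbors in alphabetical/numeric order); mark gray on enter, black on exit:
12 gray
  6 gray
    9 gray
      8 gray
      8 black
    9 black
  6 black
  12→8: 8 black — skip
  10 gray
    3 gray
      3→9: 9 black — skip
      13 gray
        13→9: 9 black — skip
        11 gray
          11→3: 3 is gray → back edge
First back edge: 11 → 3.

11->3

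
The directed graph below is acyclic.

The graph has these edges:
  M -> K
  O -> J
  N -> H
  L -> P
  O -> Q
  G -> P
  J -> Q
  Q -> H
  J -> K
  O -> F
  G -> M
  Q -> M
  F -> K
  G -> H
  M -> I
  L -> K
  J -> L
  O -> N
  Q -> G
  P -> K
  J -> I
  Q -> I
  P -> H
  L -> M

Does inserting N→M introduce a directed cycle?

No

Adding N→M creates a cycle iff M can already reach N.
Explore from M: no path reaches N. The graph stays acyclic.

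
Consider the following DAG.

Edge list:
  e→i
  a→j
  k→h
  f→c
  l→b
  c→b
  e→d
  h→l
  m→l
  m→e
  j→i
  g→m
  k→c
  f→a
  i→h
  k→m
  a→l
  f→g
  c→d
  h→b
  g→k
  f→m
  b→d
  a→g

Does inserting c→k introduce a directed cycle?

Adding c→k creates a cycle iff k can already reach c.
Path from k: k → c.
So k → … → c → k is a cycle.

Yes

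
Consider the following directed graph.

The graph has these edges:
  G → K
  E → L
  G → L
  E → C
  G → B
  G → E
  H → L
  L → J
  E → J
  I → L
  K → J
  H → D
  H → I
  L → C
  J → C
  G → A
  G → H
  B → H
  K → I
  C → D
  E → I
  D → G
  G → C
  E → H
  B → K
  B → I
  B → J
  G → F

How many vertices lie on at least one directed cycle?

10

A vertex is on a directed cycle iff it belongs to a strongly connected component of size ≥ 2 (or has a self-loop).
The vertices on cycles are {B, C, D, E, G, H, I, J, K, L} — 10 in total.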